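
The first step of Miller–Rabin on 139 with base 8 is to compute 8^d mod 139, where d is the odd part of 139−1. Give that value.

139 − 1 = 138 = 2^1 · 69, so d = 69.
8^1 ≡ 8 (mod 139)
8^2 ≡ 8^2 = 64 ≡ 64 (mod 139)
8^4 ≡ 64^2 = 4096 ≡ 65 (mod 139)
8^8 ≡ 65^2 = 4225 ≡ 55 (mod 139)
8^16 ≡ 55^2 = 3025 ≡ 106 (mod 139)
8^32 ≡ 106^2 = 11236 ≡ 116 (mod 139)
8^64 ≡ 116^2 = 13456 ≡ 112 (mod 139)
69 = 64 + 4 + 1 in binary powers of 2.
So 8^69 ≡ 112 · 65 · 8 ≡ 138 (mod 139).
Since 8^d ≡ 138 (mod 139), base 8 does not prove 139 composite.

138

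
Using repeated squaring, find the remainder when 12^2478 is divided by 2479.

12^1 ≡ 12 (mod 2479)
12^2 ≡ 12^2 = 144 ≡ 144 (mod 2479)
12^4 ≡ 144^2 = 20736 ≡ 904 (mod 2479)
12^8 ≡ 904^2 = 817216 ≡ 1625 (mod 2479)
12^16 ≡ 1625^2 = 2640625 ≡ 490 (mod 2479)
12^32 ≡ 490^2 = 240100 ≡ 2116 (mod 2479)
12^64 ≡ 2116^2 = 4477456 ≡ 382 (mod 2479)
12^128 ≡ 382^2 = 145924 ≡ 2142 (mod 2479)
12^256 ≡ 2142^2 = 4588164 ≡ 2014 (mod 2479)
12^512 ≡ 2014^2 = 4056196 ≡ 552 (mod 2479)
12^1024 ≡ 552^2 = 304704 ≡ 2266 (mod 2479)
12^2048 ≡ 2266^2 = 5134756 ≡ 747 (mod 2479)
2478 = 2048 + 256 + 128 + 32 + 8 + 4 + 2 in binary powers of 2.
So 12^2478 ≡ 747 · 2014 · 2142 · 2116 · 1625 · 904 · 144 ≡ 2024 (mod 2479).
Since 2024 ≠ 1, base 12 is a Fermat witness: 2479 is composite.

2024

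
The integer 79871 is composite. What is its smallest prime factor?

11

79871 is odd.
Digit sum 32, not divisible by 3.
Ends in 1: not divisible by 5.
7: 79871 = 7·11410 + 1
11: 79871 = 11·7261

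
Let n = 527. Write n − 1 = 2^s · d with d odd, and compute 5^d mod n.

527 − 1 = 526 = 2^1 · 263, so d = 263.
5^1 ≡ 5 (mod 527)
5^2 ≡ 5^2 = 25 ≡ 25 (mod 527)
5^4 ≡ 25^2 = 625 ≡ 98 (mod 527)
5^8 ≡ 98^2 = 9604 ≡ 118 (mod 527)
5^16 ≡ 118^2 = 13924 ≡ 222 (mod 527)
5^32 ≡ 222^2 = 49284 ≡ 273 (mod 527)
5^64 ≡ 273^2 = 74529 ≡ 222 (mod 527)
5^128 ≡ 222^2 = 49284 ≡ 273 (mod 527)
5^256 ≡ 273^2 = 74529 ≡ 222 (mod 527)
263 = 256 + 4 + 2 + 1 in binary powers of 2.
So 5^263 ≡ 222 · 98 · 25 · 5 ≡ 180 (mod 527).
Squaring chain: 180; never reaches −1, so base 5 is a Miller–Rabin witness that 527 is composite.

180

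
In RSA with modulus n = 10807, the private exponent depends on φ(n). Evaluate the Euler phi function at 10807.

10600

Factor: 10807 = 101 · 107.
φ(10807) = (101−1) · (107−1) = 100 · 106 = 10600.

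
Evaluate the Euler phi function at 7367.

Factor: 7367 = 53 · 139.
φ(7367) = (53−1) · (139−1) = 52 · 138 = 7176.

7176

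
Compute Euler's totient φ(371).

Factor: 371 = 7 · 53.
φ(371) = (7−1) · (53−1) = 6 · 52 = 312.

312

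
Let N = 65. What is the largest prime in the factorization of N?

13

65 = 5 · 13
13 is prime.
So 65 = 5 · 13; the largest prime factor is 13.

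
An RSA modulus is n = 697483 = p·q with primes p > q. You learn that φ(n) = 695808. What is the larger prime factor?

907

φ(n) = (p−1)(q−1) = n − (p+q) + 1, so p + q = 697483 − 695808 + 1 = 1676.
p and q are the roots of t² − 1676t + 697483 = 0.
Discriminant: 1676² − 4·697483 = 2808976 − 2789932 = 19044; √19044 = 138.
q = (1676 − 138)/2 = 769, p = (1676 + 138)/2 = 907.
Check: 769 · 907 = 697483.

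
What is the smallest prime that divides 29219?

29219 is odd.
Digit sum 23, not divisible by 3.
Ends in 9: not divisible by 5.
7: 29219 = 7·4174 + 1
11: 29219 = 11·2656 + 3
13: 29219 = 13·2247 + 8
17: 29219 = 17·1718 + 13
19: 29219 = 19·1537 + 16
23: 29219 = 23·1270 + 9
29: 29219 = 29·1007 + 16
31: 29219 = 31·942 + 17
37: 29219 = 37·789 + 26
41: 29219 = 41·712 + 27
43: 29219 = 43·679 + 22
47: 29219 = 47·621 + 32
53: 29219 = 53·551 + 16
59: 29219 = 59·495 + 14
61: 29219 = 61·479

61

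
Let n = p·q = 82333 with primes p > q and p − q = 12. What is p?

Since p = q + 12, we have 82333 = q(q + 12), so q² + 12q − 82333 = 0.
Discriminant: 12² + 4·82333 = 144 + 329332 = 329476; √329476 = 574.
q = (−12 + 574)/2 = 281, and p = q + 12 = 293.
Check: 281 · 293 = 82333.

293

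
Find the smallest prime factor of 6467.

29

6467 is odd.
Digit sum 23, not divisible by 3.
Ends in 7: not divisible by 5.
7: 6467 = 7·923 + 6
11: 6467 = 11·587 + 10
13: 6467 = 13·497 + 6
17: 6467 = 17·380 + 7
19: 6467 = 19·340 + 7
23: 6467 = 23·281 + 4
29: 6467 = 29·223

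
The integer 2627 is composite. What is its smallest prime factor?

37

2627 is odd.
Digit sum 17, not divisible by 3.
Ends in 7: not divisible by 5.
7: 2627 = 7·375 + 2
11: 2627 = 11·238 + 9
13: 2627 = 13·202 + 1
17: 2627 = 17·154 + 9
19: 2627 = 19·138 + 5
23: 2627 = 23·114 + 5
29: 2627 = 29·90 + 17
31: 2627 = 31·84 + 23
37: 2627 = 37·71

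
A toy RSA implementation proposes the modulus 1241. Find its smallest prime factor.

1241 is odd.
Digit sum 8, not divisible by 3.
Ends in 1: not divisible by 5.
7: 1241 = 7·177 + 2
11: 1241 = 11·112 + 9
13: 1241 = 13·95 + 6
17: 1241 = 17·73

17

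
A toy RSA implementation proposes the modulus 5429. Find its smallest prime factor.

5429 is odd.
Digit sum 20, not divisible by 3.
Ends in 9: not divisible by 5.
7: 5429 = 7·775 + 4
11: 5429 = 11·493 + 6
13: 5429 = 13·417 + 8
17: 5429 = 17·319 + 6
19: 5429 = 19·285 + 14
23: 5429 = 23·236 + 1
29: 5429 = 29·187 + 6
31: 5429 = 31·175 + 4
37: 5429 = 37·146 + 27
41: 5429 = 41·132 + 17
43: 5429 = 43·126 + 11
47: 5429 = 47·115 + 24
53: 5429 = 53·102 + 23
59: 5429 = 59·92 + 1
61: 5429 = 61·89

61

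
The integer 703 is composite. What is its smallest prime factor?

703 is odd.
Digit sum 10, not divisible by 3.
Ends in 3: not divisible by 5.
7: 703 = 7·100 + 3
11: 703 = 11·63 + 10
13: 703 = 13·54 + 1
17: 703 = 17·41 + 6
19: 703 = 19·37

19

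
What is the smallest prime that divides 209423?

17

209423 is odd.
Digit sum 20, not divisible by 3.
Ends in 3: not divisible by 5.
7: 209423 = 7·29917 + 4
11: 209423 = 11·19038 + 5
13: 209423 = 13·16109 + 6
17: 209423 = 17·12319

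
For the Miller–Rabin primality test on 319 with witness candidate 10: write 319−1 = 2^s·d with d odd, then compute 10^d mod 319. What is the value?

319 − 1 = 318 = 2^1 · 159, so d = 159.
10^1 ≡ 10 (mod 319)
10^2 ≡ 10^2 = 100 ≡ 100 (mod 319)
10^4 ≡ 100^2 = 10000 ≡ 111 (mod 319)
10^8 ≡ 111^2 = 12321 ≡ 199 (mod 319)
10^16 ≡ 199^2 = 39601 ≡ 45 (mod 319)
10^32 ≡ 45^2 = 2025 ≡ 111 (mod 319)
10^64 ≡ 111^2 = 12321 ≡ 199 (mod 319)
10^128 ≡ 199^2 = 39601 ≡ 45 (mod 319)
159 = 128 + 16 + 8 + 4 + 2 + 1 in binary powers of 2.
So 10^159 ≡ 45 · 45 · 199 · 111 · 100 · 10 ≡ 21 (mod 319).
Squaring chain: 21; never reaches −1, so base 10 is a Miller–Rabin witness that 319 is composite.

21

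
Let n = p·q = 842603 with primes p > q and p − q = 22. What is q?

907

Since p = q + 22, we have 842603 = q(q + 22), so q² + 22q − 842603 = 0.
Discriminant: 22² + 4·842603 = 484 + 3370412 = 3370896; √3370896 = 1836.
q = (−22 + 1836)/2 = 907, and p = q + 22 = 929.
Check: 907 · 929 = 842603.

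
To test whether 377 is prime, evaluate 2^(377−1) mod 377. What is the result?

94

2^1 ≡ 2 (mod 377)
2^2 ≡ 2^2 = 4 ≡ 4 (mod 377)
2^4 ≡ 4^2 = 16 ≡ 16 (mod 377)
2^8 ≡ 16^2 = 256 ≡ 256 (mod 377)
2^16 ≡ 256^2 = 65536 ≡ 315 (mod 377)
2^32 ≡ 315^2 = 99225 ≡ 74 (mod 377)
2^64 ≡ 74^2 = 5476 ≡ 198 (mod 377)
2^128 ≡ 198^2 = 39204 ≡ 373 (mod 377)
2^256 ≡ 373^2 = 139129 ≡ 16 (mod 377)
376 = 256 + 64 + 32 + 16 + 8 in binary powers of 2.
So 2^376 ≡ 16 · 198 · 74 · 315 · 256 ≡ 94 (mod 377).
Since 94 ≠ 1, base 2 is a Fermat witness: 377 is composite.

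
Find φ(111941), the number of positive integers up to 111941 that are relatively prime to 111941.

Factor: 111941 = 23 · 31 · 157.
φ(111941) = (23−1) · (31−1) · (157−1) = 22 · 30 · 156 = 102960.

102960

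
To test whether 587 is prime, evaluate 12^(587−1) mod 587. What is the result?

12^1 ≡ 12 (mod 587)
12^2 ≡ 12^2 = 144 ≡ 144 (mod 587)
12^4 ≡ 144^2 = 20736 ≡ 191 (mod 587)
12^8 ≡ 191^2 = 36481 ≡ 87 (mod 587)
12^16 ≡ 87^2 = 7569 ≡ 525 (mod 587)
12^32 ≡ 525^2 = 275625 ≡ 322 (mod 587)
12^64 ≡ 322^2 = 103684 ≡ 372 (mod 587)
12^128 ≡ 372^2 = 138384 ≡ 439 (mod 587)
12^256 ≡ 439^2 = 192721 ≡ 185 (mod 587)
12^512 ≡ 185^2 = 34225 ≡ 179 (mod 587)
586 = 512 + 64 + 8 + 2 in binary powers of 2.
So 12^586 ≡ 179 · 372 · 87 · 144 ≡ 1 (mod 587).
Since the result is 1, base 12 gives no evidence that 587 is composite.

1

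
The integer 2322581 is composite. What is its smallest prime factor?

29

2322581 is odd.
Digit sum 23, not divisible by 3.
Ends in 1: not divisible by 5.
7: 2322581 = 7·331797 + 2
11: 2322581 = 11·211143 + 8
13: 2322581 = 13·178660 + 1
17: 2322581 = 17·136622 + 7
19: 2322581 = 19·122241 + 2
23: 2322581 = 23·100981 + 18
29: 2322581 = 29·80089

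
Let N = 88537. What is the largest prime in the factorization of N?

88537 = 29 · 3053
3053 = 43 · 71
71 is prime.
So 88537 = 29 · 43 · 71; the largest prime factor is 71.

71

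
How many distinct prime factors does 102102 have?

6

102102 = 2 · 51051
51051 = 3 · 17017
17017 = 7 · 2431
2431 = 11 · 221
221 = 13 · 17
102102 = 2 · 3 · 7 · 11 · 13 · 17, which has 6 distinct prime factors.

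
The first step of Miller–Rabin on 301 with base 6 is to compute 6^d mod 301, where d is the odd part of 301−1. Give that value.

216

301 − 1 = 300 = 2^2 · 75, so d = 75.
6^1 ≡ 6 (mod 301)
6^2 ≡ 6^2 = 36 ≡ 36 (mod 301)
6^4 ≡ 36^2 = 1296 ≡ 92 (mod 301)
6^8 ≡ 92^2 = 8464 ≡ 36 (mod 301)
6^16 ≡ 36^2 = 1296 ≡ 92 (mod 301)
6^32 ≡ 92^2 = 8464 ≡ 36 (mod 301)
6^64 ≡ 36^2 = 1296 ≡ 92 (mod 301)
75 = 64 + 8 + 2 + 1 in binary powers of 2.
So 6^75 ≡ 92 · 36 · 36 · 6 ≡ 216 (mod 301).
Squaring chain: 216 → 1; never reaches −1, so base 6 is a Miller–Rabin witness that 301 is composite.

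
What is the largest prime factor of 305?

61

305 = 5 · 61
61 is prime.
So 305 = 5 · 61; the largest prime factor is 61.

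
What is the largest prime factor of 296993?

296993 = 47 · 6319
6319 = 71 · 89
89 is prime.
So 296993 = 47 · 71 · 89; the largest prime factor is 89.

89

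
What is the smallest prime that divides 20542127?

73

20542127 is odd.
Digit sum 23, not divisible by 3.
Ends in 7: not divisible by 5.
7: 20542127 = 7·2934589 + 4
11: 20542127 = 11·1867466 + 1
13: 20542127 = 13·1580163 + 8
17: 20542127 = 17·1208360 + 7
19: 20542127 = 19·1081164 + 11
23: 20542127 = 23·893135 + 22
29: 20542127 = 29·708349 + 6
31: 20542127 = 31·662649 + 8
37: 20542127 = 37·555192 + 23
41: 20542127 = 41·501027 + 20
43: 20542127 = 43·477723 + 38
47: 20542127 = 47·437066 + 25
53: 20542127 = 53·387587 + 16
59: 20542127 = 59·348171 + 38
61: 20542127 = 61·336756 + 11
67: 20542127 = 67·306598 + 61
71: 20542127 = 71·289325 + 52
73: 20542127 = 73·281399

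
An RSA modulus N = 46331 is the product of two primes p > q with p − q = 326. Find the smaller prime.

Since p = q + 326, we have 46331 = q(q + 326), so q² + 326q − 46331 = 0.
Discriminant: 326² + 4·46331 = 106276 + 185324 = 291600; √291600 = 540.
q = (−326 + 540)/2 = 107, and p = q + 326 = 433.
Check: 107 · 433 = 46331.

107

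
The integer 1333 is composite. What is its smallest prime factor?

31

1333 is odd.
Digit sum 10, not divisible by 3.
Ends in 3: not divisible by 5.
7: 1333 = 7·190 + 3
11: 1333 = 11·121 + 2
13: 1333 = 13·102 + 7
17: 1333 = 17·78 + 7
19: 1333 = 19·70 + 3
23: 1333 = 23·57 + 22
29: 1333 = 29·45 + 28
31: 1333 = 31·43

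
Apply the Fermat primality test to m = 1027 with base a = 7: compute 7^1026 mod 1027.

324

7^1 ≡ 7 (mod 1027)
7^2 ≡ 7^2 = 49 ≡ 49 (mod 1027)
7^4 ≡ 49^2 = 2401 ≡ 347 (mod 1027)
7^8 ≡ 347^2 = 120409 ≡ 250 (mod 1027)
7^16 ≡ 250^2 = 62500 ≡ 880 (mod 1027)
7^32 ≡ 880^2 = 774400 ≡ 42 (mod 1027)
7^64 ≡ 42^2 = 1764 ≡ 737 (mod 1027)
7^128 ≡ 737^2 = 543169 ≡ 913 (mod 1027)
7^256 ≡ 913^2 = 833569 ≡ 672 (mod 1027)
7^512 ≡ 672^2 = 451584 ≡ 731 (mod 1027)
7^1024 ≡ 731^2 = 534361 ≡ 321 (mod 1027)
1026 = 1024 + 2 in binary powers of 2.
So 7^1026 ≡ 321 · 49 ≡ 324 (mod 1027).
Since 324 ≠ 1, base 7 is a Fermat witness: 1027 is composite.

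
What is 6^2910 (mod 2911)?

6^1 ≡ 6 (mod 2911)
6^2 ≡ 6^2 = 36 ≡ 36 (mod 2911)
6^4 ≡ 36^2 = 1296 ≡ 1296 (mod 2911)
6^8 ≡ 1296^2 = 1679616 ≡ 2880 (mod 2911)
6^16 ≡ 2880^2 = 8294400 ≡ 961 (mod 2911)
6^32 ≡ 961^2 = 923521 ≡ 734 (mod 2911)
6^64 ≡ 734^2 = 538756 ≡ 221 (mod 2911)
6^128 ≡ 221^2 = 48841 ≡ 2265 (mod 2911)
6^256 ≡ 2265^2 = 5130225 ≡ 1043 (mod 2911)
6^512 ≡ 1043^2 = 1087849 ≡ 2046 (mod 2911)
6^1024 ≡ 2046^2 = 4186116 ≡ 98 (mod 2911)
6^2048 ≡ 98^2 = 9604 ≡ 871 (mod 2911)
2910 = 2048 + 512 + 256 + 64 + 16 + 8 + 4 + 2 in binary powers of 2.
So 6^2910 ≡ 871 · 2046 · 1043 · 221 · 961 · 2880 · 1296 · 36 ≡ 747 (mod 2911).
Since 747 ≠ 1, base 6 is a Fermat witness: 2911 is composite.

747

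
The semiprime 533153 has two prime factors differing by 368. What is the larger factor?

Since p = q + 368, we have 533153 = q(q + 368), so q² + 368q − 533153 = 0.
Discriminant: 368² + 4·533153 = 135424 + 2132612 = 2268036; √2268036 = 1506.
q = (−368 + 1506)/2 = 569, and p = q + 368 = 937.
Check: 569 · 937 = 533153.

937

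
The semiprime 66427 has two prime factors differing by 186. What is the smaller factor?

181

Since p = q + 186, we have 66427 = q(q + 186), so q² + 186q − 66427 = 0.
Discriminant: 186² + 4·66427 = 34596 + 265708 = 300304; √300304 = 548.
q = (−186 + 548)/2 = 181, and p = q + 186 = 367.
Check: 181 · 367 = 66427.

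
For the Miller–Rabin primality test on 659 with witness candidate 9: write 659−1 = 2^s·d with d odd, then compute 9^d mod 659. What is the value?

659 − 1 = 658 = 2^1 · 329, so d = 329.
9^1 ≡ 9 (mod 659)
9^2 ≡ 9^2 = 81 ≡ 81 (mod 659)
9^4 ≡ 81^2 = 6561 ≡ 630 (mod 659)
9^8 ≡ 630^2 = 396900 ≡ 182 (mod 659)
9^16 ≡ 182^2 = 33124 ≡ 174 (mod 659)
9^32 ≡ 174^2 = 30276 ≡ 621 (mod 659)
9^64 ≡ 621^2 = 385641 ≡ 126 (mod 659)
9^128 ≡ 126^2 = 15876 ≡ 60 (mod 659)
9^256 ≡ 60^2 = 3600 ≡ 305 (mod 659)
329 = 256 + 64 + 8 + 1 in binary powers of 2.
So 9^329 ≡ 305 · 126 · 182 · 9 ≡ 1 (mod 659).
Since 9^d ≡ 1 (mod 659), base 9 does not prove 659 composite.

1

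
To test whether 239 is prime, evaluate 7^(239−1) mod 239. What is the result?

7^1 ≡ 7 (mod 239)
7^2 ≡ 7^2 = 49 ≡ 49 (mod 239)
7^4 ≡ 49^2 = 2401 ≡ 11 (mod 239)
7^8 ≡ 11^2 = 121 ≡ 121 (mod 239)
7^16 ≡ 121^2 = 14641 ≡ 62 (mod 239)
7^32 ≡ 62^2 = 3844 ≡ 20 (mod 239)
7^64 ≡ 20^2 = 400 ≡ 161 (mod 239)
7^128 ≡ 161^2 = 25921 ≡ 109 (mod 239)
238 = 128 + 64 + 32 + 8 + 4 + 2 in binary powers of 2.
So 7^238 ≡ 109 · 161 · 20 · 121 · 11 · 49 ≡ 1 (mod 239).
Since the result is 1, base 7 gives no evidence that 239 is composite.

1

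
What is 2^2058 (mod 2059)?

2^1 ≡ 2 (mod 2059)
2^2 ≡ 2^2 = 4 ≡ 4 (mod 2059)
2^4 ≡ 4^2 = 16 ≡ 16 (mod 2059)
2^8 ≡ 16^2 = 256 ≡ 256 (mod 2059)
2^16 ≡ 256^2 = 65536 ≡ 1707 (mod 2059)
2^32 ≡ 1707^2 = 2913849 ≡ 364 (mod 2059)
2^64 ≡ 364^2 = 132496 ≡ 720 (mod 2059)
2^128 ≡ 720^2 = 518400 ≡ 1591 (mod 2059)
2^256 ≡ 1591^2 = 2531281 ≡ 770 (mod 2059)
2^512 ≡ 770^2 = 592900 ≡ 1967 (mod 2059)
2^1024 ≡ 1967^2 = 3869089 ≡ 228 (mod 2059)
2^2048 ≡ 228^2 = 51984 ≡ 509 (mod 2059)
2058 = 2048 + 8 + 2 in binary powers of 2.
So 2^2058 ≡ 509 · 256 · 4 ≡ 289 (mod 2059).
Since 289 ≠ 1, base 2 is a Fermat witness: 2059 is composite.

289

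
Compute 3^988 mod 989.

685

3^1 ≡ 3 (mod 989)
3^2 ≡ 3^2 = 9 ≡ 9 (mod 989)
3^4 ≡ 9^2 = 81 ≡ 81 (mod 989)
3^8 ≡ 81^2 = 6561 ≡ 627 (mod 989)
3^16 ≡ 627^2 = 393129 ≡ 496 (mod 989)
3^32 ≡ 496^2 = 246016 ≡ 744 (mod 989)
3^64 ≡ 744^2 = 553536 ≡ 685 (mod 989)
3^128 ≡ 685^2 = 469225 ≡ 439 (mod 989)
3^256 ≡ 439^2 = 192721 ≡ 855 (mod 989)
3^512 ≡ 855^2 = 731025 ≡ 154 (mod 989)
988 = 512 + 256 + 128 + 64 + 16 + 8 + 4 in binary powers of 2.
So 3^988 ≡ 154 · 855 · 439 · 685 · 496 · 627 · 81 ≡ 685 (mod 989).
Since 685 ≠ 1, base 3 is a Fermat witness: 989 is composite.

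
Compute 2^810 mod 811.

1

2^1 ≡ 2 (mod 811)
2^2 ≡ 2^2 = 4 ≡ 4 (mod 811)
2^4 ≡ 4^2 = 16 ≡ 16 (mod 811)
2^8 ≡ 16^2 = 256 ≡ 256 (mod 811)
2^16 ≡ 256^2 = 65536 ≡ 656 (mod 811)
2^32 ≡ 656^2 = 430336 ≡ 506 (mod 811)
2^64 ≡ 506^2 = 256036 ≡ 571 (mod 811)
2^128 ≡ 571^2 = 326041 ≡ 19 (mod 811)
2^256 ≡ 19^2 = 361 ≡ 361 (mod 811)
2^512 ≡ 361^2 = 130321 ≡ 561 (mod 811)
810 = 512 + 256 + 32 + 8 + 2 in binary powers of 2.
So 2^810 ≡ 561 · 361 · 506 · 256 · 4 ≡ 1 (mod 811).
Since the result is 1, base 2 gives no evidence that 811 is composite.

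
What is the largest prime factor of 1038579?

1038579 = 3 · 346193
346193 = 43 · 8051
8051 = 83 · 97
97 is prime.
So 1038579 = 3 · 43 · 83 · 97; the largest prime factor is 97.

97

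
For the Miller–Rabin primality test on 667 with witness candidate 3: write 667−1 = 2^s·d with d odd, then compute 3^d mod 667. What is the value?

188

667 − 1 = 666 = 2^1 · 333, so d = 333.
3^1 ≡ 3 (mod 667)
3^2 ≡ 3^2 = 9 ≡ 9 (mod 667)
3^4 ≡ 9^2 = 81 ≡ 81 (mod 667)
3^8 ≡ 81^2 = 6561 ≡ 558 (mod 667)
3^16 ≡ 558^2 = 311364 ≡ 542 (mod 667)
3^32 ≡ 542^2 = 293764 ≡ 284 (mod 667)
3^64 ≡ 284^2 = 80656 ≡ 616 (mod 667)
3^128 ≡ 616^2 = 379456 ≡ 600 (mod 667)
3^256 ≡ 600^2 = 360000 ≡ 487 (mod 667)
333 = 256 + 64 + 8 + 4 + 1 in binary powers of 2.
So 3^333 ≡ 487 · 616 · 558 · 81 · 3 ≡ 188 (mod 667).
Squaring chain: 188; never reaches −1, so base 3 is a Miller–Rabin witness that 667 is composite.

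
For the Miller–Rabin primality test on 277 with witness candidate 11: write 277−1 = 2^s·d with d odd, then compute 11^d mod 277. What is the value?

60

277 − 1 = 276 = 2^2 · 69, so d = 69.
11^1 ≡ 11 (mod 277)
11^2 ≡ 11^2 = 121 ≡ 121 (mod 277)
11^4 ≡ 121^2 = 14641 ≡ 237 (mod 277)
11^8 ≡ 237^2 = 56169 ≡ 215 (mod 277)
11^16 ≡ 215^2 = 46225 ≡ 243 (mod 277)
11^32 ≡ 243^2 = 59049 ≡ 48 (mod 277)
11^64 ≡ 48^2 = 2304 ≡ 88 (mod 277)
69 = 64 + 4 + 1 in binary powers of 2.
So 11^69 ≡ 88 · 237 · 11 ≡ 60 (mod 277).
Squaring chain: 60 → 276; reaches −1, so base 11 does not prove 277 composite.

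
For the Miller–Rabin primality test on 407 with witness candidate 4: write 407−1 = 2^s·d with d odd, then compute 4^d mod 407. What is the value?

284

407 − 1 = 406 = 2^1 · 203, so d = 203.
4^1 ≡ 4 (mod 407)
4^2 ≡ 4^2 = 16 ≡ 16 (mod 407)
4^4 ≡ 16^2 = 256 ≡ 256 (mod 407)
4^8 ≡ 256^2 = 65536 ≡ 9 (mod 407)
4^16 ≡ 9^2 = 81 ≡ 81 (mod 407)
4^32 ≡ 81^2 = 6561 ≡ 49 (mod 407)
4^64 ≡ 49^2 = 2401 ≡ 366 (mod 407)
4^128 ≡ 366^2 = 133956 ≡ 53 (mod 407)
203 = 128 + 64 + 8 + 2 + 1 in binary powers of 2.
So 4^203 ≡ 53 · 366 · 9 · 16 · 4 ≡ 284 (mod 407).
Squaring chain: 284; never reaches −1, so base 4 is a Miller–Rabin witness that 407 is composite.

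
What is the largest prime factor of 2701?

2701 = 37 · 73
73 is prime.
So 2701 = 37 · 73; the largest prime factor is 73.

73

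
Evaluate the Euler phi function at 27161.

26832

Factor: 27161 = 157 · 173.
φ(27161) = (157−1) · (173−1) = 156 · 172 = 26832.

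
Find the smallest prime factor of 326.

326 is even: 2 divides it.

2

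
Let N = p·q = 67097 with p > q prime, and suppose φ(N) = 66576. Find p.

φ(n) = (p−1)(q−1) = n − (p+q) + 1, so p + q = 67097 − 66576 + 1 = 522.
p and q are the roots of t² − 522t + 67097 = 0.
Discriminant: 522² − 4·67097 = 272484 − 268388 = 4096; √4096 = 64.
q = (522 − 64)/2 = 229, p = (522 + 64)/2 = 293.
Check: 229 · 293 = 67097.

293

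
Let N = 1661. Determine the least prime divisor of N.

11

1661 is odd.
Digit sum 14, not divisible by 3.
Ends in 1: not divisible by 5.
7: 1661 = 7·237 + 2
11: 1661 = 11·151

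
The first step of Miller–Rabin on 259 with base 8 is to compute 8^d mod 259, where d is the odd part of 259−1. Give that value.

259 − 1 = 258 = 2^1 · 129, so d = 129.
8^1 ≡ 8 (mod 259)
8^2 ≡ 8^2 = 64 ≡ 64 (mod 259)
8^4 ≡ 64^2 = 4096 ≡ 211 (mod 259)
8^8 ≡ 211^2 = 44521 ≡ 232 (mod 259)
8^16 ≡ 232^2 = 53824 ≡ 211 (mod 259)
8^32 ≡ 211^2 = 44521 ≡ 232 (mod 259)
8^64 ≡ 232^2 = 53824 ≡ 211 (mod 259)
8^128 ≡ 211^2 = 44521 ≡ 232 (mod 259)
129 = 128 + 1 in binary powers of 2.
So 8^129 ≡ 232 · 8 ≡ 43 (mod 259).
Squaring chain: 43; never reaches −1, so base 8 is a Miller–Rabin witness that 259 is composite.

43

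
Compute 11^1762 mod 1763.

11^1 ≡ 11 (mod 1763)
11^2 ≡ 11^2 = 121 ≡ 121 (mod 1763)
11^4 ≡ 121^2 = 14641 ≡ 537 (mod 1763)
11^8 ≡ 537^2 = 288369 ≡ 1000 (mod 1763)
11^16 ≡ 1000^2 = 1000000 ≡ 379 (mod 1763)
11^32 ≡ 379^2 = 143641 ≡ 838 (mod 1763)
11^64 ≡ 838^2 = 702244 ≡ 570 (mod 1763)
11^128 ≡ 570^2 = 324900 ≡ 508 (mod 1763)
11^256 ≡ 508^2 = 258064 ≡ 666 (mod 1763)
11^512 ≡ 666^2 = 443556 ≡ 1043 (mod 1763)
11^1024 ≡ 1043^2 = 1087849 ≡ 78 (mod 1763)
1762 = 1024 + 512 + 128 + 64 + 32 + 2 in binary powers of 2.
So 11^1762 ≡ 78 · 1043 · 508 · 570 · 838 · 121 ≡ 1392 (mod 1763).
Since 1392 ≠ 1, base 11 is a Fermat witness: 1763 is composite.

1392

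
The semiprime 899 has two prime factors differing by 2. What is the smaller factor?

Since p = q + 2, we have 899 = q(q + 2), so q² + 2q − 899 = 0.
Discriminant: 2² + 4·899 = 4 + 3596 = 3600; √3600 = 60.
q = (−2 + 60)/2 = 29, and p = q + 2 = 31.
Check: 29 · 31 = 899.

29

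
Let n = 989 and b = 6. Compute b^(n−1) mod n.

522

6^1 ≡ 6 (mod 989)
6^2 ≡ 6^2 = 36 ≡ 36 (mod 989)
6^4 ≡ 36^2 = 1296 ≡ 307 (mod 989)
6^8 ≡ 307^2 = 94249 ≡ 294 (mod 989)
6^16 ≡ 294^2 = 86436 ≡ 393 (mod 989)
6^32 ≡ 393^2 = 154449 ≡ 165 (mod 989)
6^64 ≡ 165^2 = 27225 ≡ 522 (mod 989)
6^128 ≡ 522^2 = 272484 ≡ 509 (mod 989)
6^256 ≡ 509^2 = 259081 ≡ 952 (mod 989)
6^512 ≡ 952^2 = 906304 ≡ 380 (mod 989)
988 = 512 + 256 + 128 + 64 + 16 + 8 + 4 in binary powers of 2.
So 6^988 ≡ 380 · 952 · 509 · 522 · 393 · 294 · 307 ≡ 522 (mod 989).
Since 522 ≠ 1, base 6 is a Fermat witness: 989 is composite.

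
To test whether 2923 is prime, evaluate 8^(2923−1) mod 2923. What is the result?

1553

8^1 ≡ 8 (mod 2923)
8^2 ≡ 8^2 = 64 ≡ 64 (mod 2923)
8^4 ≡ 64^2 = 4096 ≡ 1173 (mod 2923)
8^8 ≡ 1173^2 = 1375929 ≡ 2119 (mod 2923)
8^16 ≡ 2119^2 = 4490161 ≡ 433 (mod 2923)
8^32 ≡ 433^2 = 187489 ≡ 417 (mod 2923)
8^64 ≡ 417^2 = 173889 ≡ 1432 (mod 2923)
8^128 ≡ 1432^2 = 2050624 ≡ 1601 (mod 2923)
8^256 ≡ 1601^2 = 2563201 ≡ 2653 (mod 2923)
8^512 ≡ 2653^2 = 7038409 ≡ 2748 (mod 2923)
8^1024 ≡ 2748^2 = 7551504 ≡ 1395 (mod 2923)
8^2048 ≡ 1395^2 = 1946025 ≡ 2230 (mod 2923)
2922 = 2048 + 512 + 256 + 64 + 32 + 8 + 2 in binary powers of 2.
So 8^2922 ≡ 2230 · 2748 · 2653 · 1432 · 417 · 2119 · 64 ≡ 1553 (mod 2923).
Since 1553 ≠ 1, base 8 is a Fermat witness: 2923 is composite.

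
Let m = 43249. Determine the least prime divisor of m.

61

43249 is odd.
Digit sum 22, not divisible by 3.
Ends in 9: not divisible by 5.
7: 43249 = 7·6178 + 3
11: 43249 = 11·3931 + 8
13: 43249 = 13·3326 + 11
17: 43249 = 17·2544 + 1
19: 43249 = 19·2276 + 5
23: 43249 = 23·1880 + 9
29: 43249 = 29·1491 + 10
31: 43249 = 31·1395 + 4
37: 43249 = 37·1168 + 33
41: 43249 = 41·1054 + 35
43: 43249 = 43·1005 + 34
47: 43249 = 47·920 + 9
53: 43249 = 53·816 + 1
59: 43249 = 59·733 + 2
61: 43249 = 61·709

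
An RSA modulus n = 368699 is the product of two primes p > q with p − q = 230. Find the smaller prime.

503

Since p = q + 230, we have 368699 = q(q + 230), so q² + 230q − 368699 = 0.
Discriminant: 230² + 4·368699 = 52900 + 1474796 = 1527696; √1527696 = 1236.
q = (−230 + 1236)/2 = 503, and p = q + 230 = 733.
Check: 503 · 733 = 368699.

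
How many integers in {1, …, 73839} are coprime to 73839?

48600

Factor: 73839 = 3 · 151 · 163.
φ(73839) = (3−1) · (151−1) · (163−1) = 2 · 150 · 162 = 48600.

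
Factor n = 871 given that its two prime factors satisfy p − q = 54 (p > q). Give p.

67

Since p = q + 54, we have 871 = q(q + 54), so q² + 54q − 871 = 0.
Discriminant: 54² + 4·871 = 2916 + 3484 = 6400; √6400 = 80.
q = (−54 + 80)/2 = 13, and p = q + 54 = 67.
Check: 13 · 67 = 871.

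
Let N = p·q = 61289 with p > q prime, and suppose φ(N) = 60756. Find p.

367

φ(n) = (p−1)(q−1) = n − (p+q) + 1, so p + q = 61289 − 60756 + 1 = 534.
p and q are the roots of t² − 534t + 61289 = 0.
Discriminant: 534² − 4·61289 = 285156 − 245156 = 40000; √40000 = 200.
q = (534 − 200)/2 = 167, p = (534 + 200)/2 = 367.
Check: 167 · 367 = 61289.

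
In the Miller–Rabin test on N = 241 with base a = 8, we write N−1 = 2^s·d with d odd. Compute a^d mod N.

211

241 − 1 = 240 = 2^4 · 15, so d = 15.
8^1 ≡ 8 (mod 241)
8^2 ≡ 8^2 = 64 ≡ 64 (mod 241)
8^4 ≡ 64^2 = 4096 ≡ 240 (mod 241)
8^8 ≡ 240^2 = 57600 ≡ 1 (mod 241)
15 = 8 + 4 + 2 + 1 in binary powers of 2.
So 8^15 ≡ 1 · 240 · 64 · 8 ≡ 211 (mod 241).
Squaring chain: 211 → 177 → 240 → 1; reaches −1, so base 8 does not prove 241 composite.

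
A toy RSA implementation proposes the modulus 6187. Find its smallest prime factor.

23

6187 is odd.
Digit sum 22, not divisible by 3.
Ends in 7: not divisible by 5.
7: 6187 = 7·883 + 6
11: 6187 = 11·562 + 5
13: 6187 = 13·475 + 12
17: 6187 = 17·363 + 16
19: 6187 = 19·325 + 12
23: 6187 = 23·269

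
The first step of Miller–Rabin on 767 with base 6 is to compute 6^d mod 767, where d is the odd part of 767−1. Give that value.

544

767 − 1 = 766 = 2^1 · 383, so d = 383.
6^1 ≡ 6 (mod 767)
6^2 ≡ 6^2 = 36 ≡ 36 (mod 767)
6^4 ≡ 36^2 = 1296 ≡ 529 (mod 767)
6^8 ≡ 529^2 = 279841 ≡ 653 (mod 767)
6^16 ≡ 653^2 = 426409 ≡ 724 (mod 767)
6^32 ≡ 724^2 = 524176 ≡ 315 (mod 767)
6^64 ≡ 315^2 = 99225 ≡ 282 (mod 767)
6^128 ≡ 282^2 = 79524 ≡ 523 (mod 767)
6^256 ≡ 523^2 = 273529 ≡ 477 (mod 767)
383 = 256 + 64 + 32 + 16 + 8 + 4 + 2 + 1 in binary powers of 2.
So 6^383 ≡ 477 · 282 · 315 · 724 · 653 · 529 · 36 · 6 ≡ 544 (mod 767).
Squaring chain: 544; never reaches −1, so base 6 is a Miller–Rabin witness that 767 is composite.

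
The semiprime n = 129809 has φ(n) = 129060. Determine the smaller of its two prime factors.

271

φ(n) = (p−1)(q−1) = n − (p+q) + 1, so p + q = 129809 − 129060 + 1 = 750.
p and q are the roots of t² − 750t + 129809 = 0.
Discriminant: 750² − 4·129809 = 562500 − 519236 = 43264; √43264 = 208.
q = (750 − 208)/2 = 271, p = (750 + 208)/2 = 479.
Check: 271 · 479 = 129809.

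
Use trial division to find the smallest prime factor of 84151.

84151 is odd.
Digit sum 19, not divisible by 3.
Ends in 1: not divisible by 5.
7: 84151 = 7·12021 + 4
11: 84151 = 11·7650 + 1
13: 84151 = 13·6473 + 2
17: 84151 = 17·4950 + 1
19: 84151 = 19·4429

19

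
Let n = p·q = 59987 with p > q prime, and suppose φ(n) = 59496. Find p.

φ(n) = (p−1)(q−1) = n − (p+q) + 1, so p + q = 59987 − 59496 + 1 = 492.
p and q are the roots of t² − 492t + 59987 = 0.
Discriminant: 492² − 4·59987 = 242064 − 239948 = 2116; √2116 = 46.
q = (492 − 46)/2 = 223, p = (492 + 46)/2 = 269.
Check: 223 · 269 = 59987.

269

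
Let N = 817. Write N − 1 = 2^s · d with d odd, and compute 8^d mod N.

817 − 1 = 816 = 2^4 · 51, so d = 51.
8^1 ≡ 8 (mod 817)
8^2 ≡ 8^2 = 64 ≡ 64 (mod 817)
8^4 ≡ 64^2 = 4096 ≡ 11 (mod 817)
8^8 ≡ 11^2 = 121 ≡ 121 (mod 817)
8^16 ≡ 121^2 = 14641 ≡ 752 (mod 817)
8^32 ≡ 752^2 = 565504 ≡ 140 (mod 817)
51 = 32 + 16 + 2 + 1 in binary powers of 2.
So 8^51 ≡ 140 · 752 · 64 · 8 ≡ 151 (mod 817).
Squaring chain: 151 → 742 → 723 → 666; never reaches −1, so base 8 is a Miller–Rabin witness that 817 is composite.

151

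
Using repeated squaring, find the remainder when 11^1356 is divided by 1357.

1268

11^1 ≡ 11 (mod 1357)
11^2 ≡ 11^2 = 121 ≡ 121 (mod 1357)
11^4 ≡ 121^2 = 14641 ≡ 1071 (mod 1357)
11^8 ≡ 1071^2 = 1147041 ≡ 376 (mod 1357)
11^16 ≡ 376^2 = 141376 ≡ 248 (mod 1357)
11^32 ≡ 248^2 = 61504 ≡ 439 (mod 1357)
11^64 ≡ 439^2 = 192721 ≡ 27 (mod 1357)
11^128 ≡ 27^2 = 729 ≡ 729 (mod 1357)
11^256 ≡ 729^2 = 531441 ≡ 854 (mod 1357)
11^512 ≡ 854^2 = 729316 ≡ 607 (mod 1357)
11^1024 ≡ 607^2 = 368449 ≡ 702 (mod 1357)
1356 = 1024 + 256 + 64 + 8 + 4 in binary powers of 2.
So 11^1356 ≡ 702 · 854 · 27 · 376 · 1071 ≡ 1268 (mod 1357).
Since 1268 ≠ 1, base 11 is a Fermat witness: 1357 is composite.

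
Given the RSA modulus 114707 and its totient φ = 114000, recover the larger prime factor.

457

φ(n) = (p−1)(q−1) = n − (p+q) + 1, so p + q = 114707 − 114000 + 1 = 708.
p and q are the roots of t² − 708t + 114707 = 0.
Discriminant: 708² − 4·114707 = 501264 − 458828 = 42436; √42436 = 206.
q = (708 − 206)/2 = 251, p = (708 + 206)/2 = 457.
Check: 251 · 457 = 114707.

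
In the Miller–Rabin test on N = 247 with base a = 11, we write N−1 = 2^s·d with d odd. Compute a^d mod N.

247 − 1 = 246 = 2^1 · 123, so d = 123.
11^1 ≡ 11 (mod 247)
11^2 ≡ 11^2 = 121 ≡ 121 (mod 247)
11^4 ≡ 121^2 = 14641 ≡ 68 (mod 247)
11^8 ≡ 68^2 = 4624 ≡ 178 (mod 247)
11^16 ≡ 178^2 = 31684 ≡ 68 (mod 247)
11^32 ≡ 68^2 = 4624 ≡ 178 (mod 247)
11^64 ≡ 178^2 = 31684 ≡ 68 (mod 247)
123 = 64 + 32 + 16 + 8 + 2 + 1 in binary powers of 2.
So 11^123 ≡ 68 · 178 · 68 · 178 · 121 · 11 ≡ 96 (mod 247).
Squaring chain: 96; never reaches −1, so base 11 is a Miller–Rabin witness that 247 is composite.

96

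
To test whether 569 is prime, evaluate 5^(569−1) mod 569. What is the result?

1

5^1 ≡ 5 (mod 569)
5^2 ≡ 5^2 = 25 ≡ 25 (mod 569)
5^4 ≡ 25^2 = 625 ≡ 56 (mod 569)
5^8 ≡ 56^2 = 3136 ≡ 291 (mod 569)
5^16 ≡ 291^2 = 84681 ≡ 469 (mod 569)
5^32 ≡ 469^2 = 219961 ≡ 327 (mod 569)
5^64 ≡ 327^2 = 106929 ≡ 526 (mod 569)
5^128 ≡ 526^2 = 276676 ≡ 142 (mod 569)
5^256 ≡ 142^2 = 20164 ≡ 249 (mod 569)
5^512 ≡ 249^2 = 62001 ≡ 549 (mod 569)
568 = 512 + 32 + 16 + 8 in binary powers of 2.
So 5^568 ≡ 549 · 327 · 469 · 291 ≡ 1 (mod 569).
Since the result is 1, base 5 gives no evidence that 569 is composite.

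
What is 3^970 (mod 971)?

3^1 ≡ 3 (mod 971)
3^2 ≡ 3^2 = 9 ≡ 9 (mod 971)
3^4 ≡ 9^2 = 81 ≡ 81 (mod 971)
3^8 ≡ 81^2 = 6561 ≡ 735 (mod 971)
3^16 ≡ 735^2 = 540225 ≡ 349 (mod 971)
3^32 ≡ 349^2 = 121801 ≡ 426 (mod 971)
3^64 ≡ 426^2 = 181476 ≡ 870 (mod 971)
3^128 ≡ 870^2 = 756900 ≡ 491 (mod 971)
3^256 ≡ 491^2 = 241081 ≡ 273 (mod 971)
3^512 ≡ 273^2 = 74529 ≡ 733 (mod 971)
970 = 512 + 256 + 128 + 64 + 8 + 2 in binary powers of 2.
So 3^970 ≡ 733 · 273 · 491 · 870 · 735 · 9 ≡ 1 (mod 971).
Since the result is 1, base 3 gives no evidence that 971 is composite.

1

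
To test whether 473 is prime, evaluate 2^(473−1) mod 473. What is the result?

422

2^1 ≡ 2 (mod 473)
2^2 ≡ 2^2 = 4 ≡ 4 (mod 473)
2^4 ≡ 4^2 = 16 ≡ 16 (mod 473)
2^8 ≡ 16^2 = 256 ≡ 256 (mod 473)
2^16 ≡ 256^2 = 65536 ≡ 262 (mod 473)
2^32 ≡ 262^2 = 68644 ≡ 59 (mod 473)
2^64 ≡ 59^2 = 3481 ≡ 170 (mod 473)
2^128 ≡ 170^2 = 28900 ≡ 47 (mod 473)
2^256 ≡ 47^2 = 2209 ≡ 317 (mod 473)
472 = 256 + 128 + 64 + 16 + 8 in binary powers of 2.
So 2^472 ≡ 317 · 47 · 170 · 262 · 256 ≡ 422 (mod 473).
Since 422 ≠ 1, base 2 is a Fermat witness: 473 is composite.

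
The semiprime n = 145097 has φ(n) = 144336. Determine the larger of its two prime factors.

φ(n) = (p−1)(q−1) = n − (p+q) + 1, so p + q = 145097 − 144336 + 1 = 762.
p and q are the roots of t² − 762t + 145097 = 0.
Discriminant: 762² − 4·145097 = 580644 − 580388 = 256; √256 = 16.
q = (762 − 16)/2 = 373, p = (762 + 16)/2 = 389.
Check: 373 · 389 = 145097.

389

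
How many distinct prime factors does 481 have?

2

481 = 13 · 37
481 = 13 · 37, which has 2 distinct prime factors.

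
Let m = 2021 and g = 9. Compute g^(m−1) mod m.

9^1 ≡ 9 (mod 2021)
9^2 ≡ 9^2 = 81 ≡ 81 (mod 2021)
9^4 ≡ 81^2 = 6561 ≡ 498 (mod 2021)
9^8 ≡ 498^2 = 248004 ≡ 1442 (mod 2021)
9^16 ≡ 1442^2 = 2079364 ≡ 1776 (mod 2021)
9^32 ≡ 1776^2 = 3154176 ≡ 1416 (mod 2021)
9^64 ≡ 1416^2 = 2005056 ≡ 224 (mod 2021)
9^128 ≡ 224^2 = 50176 ≡ 1672 (mod 2021)
9^256 ≡ 1672^2 = 2795584 ≡ 541 (mod 2021)
9^512 ≡ 541^2 = 292681 ≡ 1657 (mod 2021)
9^1024 ≡ 1657^2 = 2745649 ≡ 1131 (mod 2021)
2020 = 1024 + 512 + 256 + 128 + 64 + 32 + 4 in binary powers of 2.
So 9^2020 ≡ 1131 · 1657 · 541 · 1672 · 224 · 1416 · 498 ≡ 1358 (mod 2021).
Since 1358 ≠ 1, base 9 is a Fermat witness: 2021 is composite.

1358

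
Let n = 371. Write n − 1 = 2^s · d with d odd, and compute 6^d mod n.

371 − 1 = 370 = 2^1 · 185, so d = 185.
6^1 ≡ 6 (mod 371)
6^2 ≡ 6^2 = 36 ≡ 36 (mod 371)
6^4 ≡ 36^2 = 1296 ≡ 183 (mod 371)
6^8 ≡ 183^2 = 33489 ≡ 99 (mod 371)
6^16 ≡ 99^2 = 9801 ≡ 155 (mod 371)
6^32 ≡ 155^2 = 24025 ≡ 281 (mod 371)
6^64 ≡ 281^2 = 78961 ≡ 309 (mod 371)
6^128 ≡ 309^2 = 95481 ≡ 134 (mod 371)
185 = 128 + 32 + 16 + 8 + 1 in binary powers of 2.
So 6^185 ≡ 134 · 281 · 155 · 99 · 6 ≡ 216 (mod 371).
Squaring chain: 216; never reaches −1, so base 6 is a Miller–Rabin witness that 371 is composite.

216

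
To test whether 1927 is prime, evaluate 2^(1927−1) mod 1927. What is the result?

2^1 ≡ 2 (mod 1927)
2^2 ≡ 2^2 = 4 ≡ 4 (mod 1927)
2^4 ≡ 4^2 = 16 ≡ 16 (mod 1927)
2^8 ≡ 16^2 = 256 ≡ 256 (mod 1927)
2^16 ≡ 256^2 = 65536 ≡ 18 (mod 1927)
2^32 ≡ 18^2 = 324 ≡ 324 (mod 1927)
2^64 ≡ 324^2 = 104976 ≡ 918 (mod 1927)
2^128 ≡ 918^2 = 842724 ≡ 625 (mod 1927)
2^256 ≡ 625^2 = 390625 ≡ 1371 (mod 1927)
2^512 ≡ 1371^2 = 1879641 ≡ 816 (mod 1927)
2^1024 ≡ 816^2 = 665856 ≡ 1041 (mod 1927)
1926 = 1024 + 512 + 256 + 128 + 4 + 2 in binary powers of 2.
So 2^1926 ≡ 1041 · 816 · 1371 · 625 · 16 · 4 ≡ 1540 (mod 1927).
Since 1540 ≠ 1, base 2 is a Fermat witness: 1927 is composite.

1540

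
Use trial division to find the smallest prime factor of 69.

69 is odd.
Digit sum 15, divisible by 3.

3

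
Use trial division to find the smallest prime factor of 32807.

32807 is odd.
Digit sum 20, not divisible by 3.
Ends in 7: not divisible by 5.
7: 32807 = 7·4686 + 5
11: 32807 = 11·2982 + 5
13: 32807 = 13·2523 + 8
17: 32807 = 17·1929 + 14
19: 32807 = 19·1726 + 13
23: 32807 = 23·1426 + 9
29: 32807 = 29·1131 + 8
31: 32807 = 31·1058 + 9
37: 32807 = 37·886 + 25
41: 32807 = 41·800 + 7
43: 32807 = 43·762 + 41
47: 32807 = 47·698 + 1
53: 32807 = 53·619

53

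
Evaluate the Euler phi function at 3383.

3168

Factor: 3383 = 17 · 199.
φ(3383) = (17−1) · (199−1) = 16 · 198 = 3168.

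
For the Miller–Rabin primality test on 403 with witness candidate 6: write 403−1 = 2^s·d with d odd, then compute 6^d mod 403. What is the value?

278

403 − 1 = 402 = 2^1 · 201, so d = 201.
6^1 ≡ 6 (mod 403)
6^2 ≡ 6^2 = 36 ≡ 36 (mod 403)
6^4 ≡ 36^2 = 1296 ≡ 87 (mod 403)
6^8 ≡ 87^2 = 7569 ≡ 315 (mod 403)
6^16 ≡ 315^2 = 99225 ≡ 87 (mod 403)
6^32 ≡ 87^2 = 7569 ≡ 315 (mod 403)
6^64 ≡ 315^2 = 99225 ≡ 87 (mod 403)
6^128 ≡ 87^2 = 7569 ≡ 315 (mod 403)
201 = 128 + 64 + 8 + 1 in binary powers of 2.
So 6^201 ≡ 315 · 87 · 315 · 6 ≡ 278 (mod 403).
Squaring chain: 278; never reaches −1, so base 6 is a Miller–Rabin witness that 403 is composite.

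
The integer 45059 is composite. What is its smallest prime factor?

7

45059 is odd.
Digit sum 23, not divisible by 3.
Ends in 9: not divisible by 5.
7: 45059 = 7·6437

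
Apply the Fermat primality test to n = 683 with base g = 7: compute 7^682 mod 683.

7^1 ≡ 7 (mod 683)
7^2 ≡ 7^2 = 49 ≡ 49 (mod 683)
7^4 ≡ 49^2 = 2401 ≡ 352 (mod 683)
7^8 ≡ 352^2 = 123904 ≡ 281 (mod 683)
7^16 ≡ 281^2 = 78961 ≡ 416 (mod 683)
7^32 ≡ 416^2 = 173056 ≡ 257 (mod 683)
7^64 ≡ 257^2 = 66049 ≡ 481 (mod 683)
7^128 ≡ 481^2 = 231361 ≡ 507 (mod 683)
7^256 ≡ 507^2 = 257049 ≡ 241 (mod 683)
7^512 ≡ 241^2 = 58081 ≡ 26 (mod 683)
682 = 512 + 128 + 32 + 8 + 2 in binary powers of 2.
So 7^682 ≡ 26 · 507 · 257 · 281 · 49 ≡ 1 (mod 683).
Since the result is 1, base 7 gives no evidence that 683 is composite.

1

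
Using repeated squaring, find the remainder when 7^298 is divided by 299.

7^1 ≡ 7 (mod 299)
7^2 ≡ 7^2 = 49 ≡ 49 (mod 299)
7^4 ≡ 49^2 = 2401 ≡ 9 (mod 299)
7^8 ≡ 9^2 = 81 ≡ 81 (mod 299)
7^16 ≡ 81^2 = 6561 ≡ 282 (mod 299)
7^32 ≡ 282^2 = 79524 ≡ 289 (mod 299)
7^64 ≡ 289^2 = 83521 ≡ 100 (mod 299)
7^128 ≡ 100^2 = 10000 ≡ 133 (mod 299)
7^256 ≡ 133^2 = 17689 ≡ 48 (mod 299)
298 = 256 + 32 + 8 + 2 in binary powers of 2.
So 7^298 ≡ 48 · 289 · 81 · 49 ≡ 108 (mod 299).
Since 108 ≠ 1, base 7 is a Fermat witness: 299 is composite.

108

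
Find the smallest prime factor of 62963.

62963 is odd.
Digit sum 26, not divisible by 3.
Ends in 3: not divisible by 5.
7: 62963 = 7·8994 + 5
11: 62963 = 11·5723 + 10
13: 62963 = 13·4843 + 4
17: 62963 = 17·3703 + 12
19: 62963 = 19·3313 + 16
23: 62963 = 23·2737 + 12
29: 62963 = 29·2171 + 4
31: 62963 = 31·2031 + 2
37: 62963 = 37·1701 + 26
41: 62963 = 41·1535 + 28
43: 62963 = 43·1464 + 11
47: 62963 = 47·1339 + 30
53: 62963 = 53·1187 + 52
59: 62963 = 59·1067 + 10
61: 62963 = 61·1032 + 11
67: 62963 = 67·939 + 50
71: 62963 = 71·886 + 57
73: 62963 = 73·862 + 37
79: 62963 = 79·797

79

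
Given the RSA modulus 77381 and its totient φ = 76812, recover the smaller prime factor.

223

φ(n) = (p−1)(q−1) = n − (p+q) + 1, so p + q = 77381 − 76812 + 1 = 570.
p and q are the roots of t² − 570t + 77381 = 0.
Discriminant: 570² − 4·77381 = 324900 − 309524 = 15376; √15376 = 124.
q = (570 − 124)/2 = 223, p = (570 + 124)/2 = 347.
Check: 223 · 347 = 77381.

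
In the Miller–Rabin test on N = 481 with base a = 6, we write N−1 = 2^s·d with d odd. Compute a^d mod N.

481 − 1 = 480 = 2^5 · 15, so d = 15.
6^1 ≡ 6 (mod 481)
6^2 ≡ 6^2 = 36 ≡ 36 (mod 481)
6^4 ≡ 36^2 = 1296 ≡ 334 (mod 481)
6^8 ≡ 334^2 = 111556 ≡ 445 (mod 481)
15 = 8 + 4 + 2 + 1 in binary powers of 2.
So 6^15 ≡ 445 · 334 · 36 · 6 ≡ 216 (mod 481).
Squaring chain: 216 → 480 → 1 → 1 → 1; reaches −1, so base 6 does not prove 481 composite.

216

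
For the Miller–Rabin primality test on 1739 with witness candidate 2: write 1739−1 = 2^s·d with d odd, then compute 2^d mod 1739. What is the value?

1623

1739 − 1 = 1738 = 2^1 · 869, so d = 869.
2^1 ≡ 2 (mod 1739)
2^2 ≡ 2^2 = 4 ≡ 4 (mod 1739)
2^4 ≡ 4^2 = 16 ≡ 16 (mod 1739)
2^8 ≡ 16^2 = 256 ≡ 256 (mod 1739)
2^16 ≡ 256^2 = 65536 ≡ 1193 (mod 1739)
2^32 ≡ 1193^2 = 1423249 ≡ 747 (mod 1739)
2^64 ≡ 747^2 = 558009 ≡ 1529 (mod 1739)
2^128 ≡ 1529^2 = 2337841 ≡ 625 (mod 1739)
2^256 ≡ 625^2 = 390625 ≡ 1089 (mod 1739)
2^512 ≡ 1089^2 = 1185921 ≡ 1662 (mod 1739)
869 = 512 + 256 + 64 + 32 + 4 + 1 in binary powers of 2.
So 2^869 ≡ 1662 · 1089 · 1529 · 747 · 16 · 2 ≡ 1623 (mod 1739).
Squaring chain: 1623; never reaches −1, so base 2 is a Miller–Rabin witness that 1739 is composite.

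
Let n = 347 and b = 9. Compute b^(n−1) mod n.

9^1 ≡ 9 (mod 347)
9^2 ≡ 9^2 = 81 ≡ 81 (mod 347)
9^4 ≡ 81^2 = 6561 ≡ 315 (mod 347)
9^8 ≡ 315^2 = 99225 ≡ 330 (mod 347)
9^16 ≡ 330^2 = 108900 ≡ 289 (mod 347)
9^32 ≡ 289^2 = 83521 ≡ 241 (mod 347)
9^64 ≡ 241^2 = 58081 ≡ 132 (mod 347)
9^128 ≡ 132^2 = 17424 ≡ 74 (mod 347)
9^256 ≡ 74^2 = 5476 ≡ 271 (mod 347)
346 = 256 + 64 + 16 + 8 + 2 in binary powers of 2.
So 9^346 ≡ 271 · 132 · 289 · 330 · 81 ≡ 1 (mod 347).
Since the result is 1, base 9 gives no evidence that 347 is composite.

1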